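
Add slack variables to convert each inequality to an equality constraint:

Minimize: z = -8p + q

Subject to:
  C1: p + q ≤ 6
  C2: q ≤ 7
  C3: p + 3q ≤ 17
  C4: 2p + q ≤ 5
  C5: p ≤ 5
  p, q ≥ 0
min z = -8p + q

s.t.
  p + q + s1 = 6
  q + s2 = 7
  p + 3q + s3 = 17
  2p + q + s4 = 5
  p + s5 = 5
  p, q, s1, s2, s3, s4, s5 ≥ 0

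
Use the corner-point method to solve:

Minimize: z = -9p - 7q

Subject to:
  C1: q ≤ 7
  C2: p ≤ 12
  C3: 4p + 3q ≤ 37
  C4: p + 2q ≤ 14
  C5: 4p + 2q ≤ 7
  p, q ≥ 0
Each vertex is the intersection of two constraint boundaries that also satisfies all remaining constraints:
  p = 0 and q = 0 → (0, 0)
  4p + 2q = 7 and q = 0 → (1.75, 0)
  4p + 2q = 7 and p = 0 → (0, 3.5)

Evaluating z = -9p - 7q at each vertex:
  (0, 0): z = 0
  (1.75, 0): z = -15.75
  (0, 3.5): z = -24.5

The minimum is at (0, 3.5) with z = -24.5.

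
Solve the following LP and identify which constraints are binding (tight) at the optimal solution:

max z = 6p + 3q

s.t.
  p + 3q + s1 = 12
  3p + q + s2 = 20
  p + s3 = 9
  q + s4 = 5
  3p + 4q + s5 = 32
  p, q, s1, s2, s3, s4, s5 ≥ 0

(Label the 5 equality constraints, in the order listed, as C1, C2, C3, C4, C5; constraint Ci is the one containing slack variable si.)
Optimal: p = 6, q = 2
Slack at optimum:
  C1: slack = 0 (binding)
  C2: slack = 0 (binding)
  C3: slack = 3
  C4: slack = 3
  C5: slack = 6
  p ≥ 0: p = 6
  q ≥ 0: q = 2
Binding constraints: C1, C2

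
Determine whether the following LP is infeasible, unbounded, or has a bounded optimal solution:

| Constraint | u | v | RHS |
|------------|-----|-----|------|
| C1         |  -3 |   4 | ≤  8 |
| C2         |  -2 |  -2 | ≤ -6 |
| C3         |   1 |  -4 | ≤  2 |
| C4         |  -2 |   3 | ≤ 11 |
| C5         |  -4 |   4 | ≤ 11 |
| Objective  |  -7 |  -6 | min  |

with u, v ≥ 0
Feasible point: (1, 2) satisfies every constraint, so the LP is feasible.
Direction d = (4, 1): for each constraint row a, a·d ≤ 0 —
  (-3)(4) + (4)(1) = -8 ≤ 0
  (-2)(4) + (-2)(1) = -10 ≤ 0
  (1)(4) + (-4)(1) = 0 ≤ 0
  (-2)(4) + (3)(1) = -5 ≤ 0
  (-4)(4) + (4)(1) = -12 ≤ 0
and d ≥ 0, so (1, 2) + t·d stays feasible for every t ≥ 0. Along this ray z = -7u - 6v changes by -34 per unit t, so z → −∞.

Unbounded: there is a feasible ray along which z → −∞.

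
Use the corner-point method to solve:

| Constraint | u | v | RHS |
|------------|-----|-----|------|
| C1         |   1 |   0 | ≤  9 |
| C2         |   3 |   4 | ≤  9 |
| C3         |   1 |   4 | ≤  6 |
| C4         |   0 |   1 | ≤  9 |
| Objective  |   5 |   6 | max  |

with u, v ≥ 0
Each vertex is the intersection of two constraint boundaries that also satisfies all remaining constraints:
  u = 0 and v = 0 → (0, 0)
  3u + 4v = 9 and v = 0 → (3, 0)
  3u + 4v = 9 and u + 4v = 6 → (1.5, 1.125)
  u + 4v = 6 and u = 0 → (0, 1.5)

Evaluating z = 5u + 6v at each vertex:
  (0, 0): z = 0
  (3, 0): z = 15
  (1.5, 1.125): z = 14.25
  (0, 1.5): z = 9

The maximum is at (3, 0) with z = 15.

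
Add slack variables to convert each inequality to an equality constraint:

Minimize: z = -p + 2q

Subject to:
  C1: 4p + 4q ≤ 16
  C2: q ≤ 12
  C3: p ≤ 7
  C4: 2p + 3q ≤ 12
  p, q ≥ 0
min z = -p + 2q

s.t.
  4p + 4q + s1 = 16
  q + s2 = 12
  p + s3 = 7
  2p + 3q + s4 = 12
  p, q, s1, s2, s3, s4 ≥ 0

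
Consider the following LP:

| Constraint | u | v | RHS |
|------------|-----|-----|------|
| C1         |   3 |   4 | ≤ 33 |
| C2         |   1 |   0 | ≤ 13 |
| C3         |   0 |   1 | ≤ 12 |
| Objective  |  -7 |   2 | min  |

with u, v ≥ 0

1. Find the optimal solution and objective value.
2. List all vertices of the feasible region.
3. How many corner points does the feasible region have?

1. u = 11, v = 0, z = -77
2. (0, 0), (11, 0), (0, 8.25)
3. 3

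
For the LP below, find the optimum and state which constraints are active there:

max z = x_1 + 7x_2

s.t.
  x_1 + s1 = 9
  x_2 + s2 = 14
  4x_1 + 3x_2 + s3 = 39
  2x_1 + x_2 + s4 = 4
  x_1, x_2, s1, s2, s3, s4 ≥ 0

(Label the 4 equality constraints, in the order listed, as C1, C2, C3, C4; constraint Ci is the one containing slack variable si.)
Optimal: x_1 = 0, x_2 = 4
Slack at optimum:
  C1: slack = 9
  C2: slack = 10
  C3: slack = 27
  C4: slack = 0 (binding)
  x_1 ≥ 0: x_1 = 0 (binding)
  x_2 ≥ 0: x_2 = 4
Binding constraints: C4, x_1 ≥ 0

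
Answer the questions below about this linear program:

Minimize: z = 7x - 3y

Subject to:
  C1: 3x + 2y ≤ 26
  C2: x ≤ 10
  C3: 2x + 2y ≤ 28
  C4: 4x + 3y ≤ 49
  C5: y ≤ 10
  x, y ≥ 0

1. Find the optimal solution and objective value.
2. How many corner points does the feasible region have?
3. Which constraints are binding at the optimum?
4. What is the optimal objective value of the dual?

1. x = 0, y = 10, z = -30
2. 4
3. C5, x ≥ 0
4. -30 (by strong duality, equal to the primal optimum)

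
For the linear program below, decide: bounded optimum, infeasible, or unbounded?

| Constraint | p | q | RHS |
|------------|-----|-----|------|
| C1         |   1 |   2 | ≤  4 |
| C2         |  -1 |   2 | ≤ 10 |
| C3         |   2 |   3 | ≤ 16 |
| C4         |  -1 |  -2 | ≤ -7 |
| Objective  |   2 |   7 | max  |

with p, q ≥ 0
C1 requires p + 2q ≤ 4, while C4 (-p - 2q ≤ -7) is equivalent to p + 2q ≥ 7. Together they would need 7 ≤ p + 2q ≤ 4, which is impossible since 7 > 4. No point satisfies all constraints.

Infeasible: no point satisfies all constraints simultaneously.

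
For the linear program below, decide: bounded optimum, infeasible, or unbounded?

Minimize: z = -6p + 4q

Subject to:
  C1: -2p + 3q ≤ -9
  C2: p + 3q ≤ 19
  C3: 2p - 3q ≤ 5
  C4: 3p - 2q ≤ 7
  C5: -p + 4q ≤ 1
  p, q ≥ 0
C3 requires 2p - 3q ≤ 5, while C1 (-2p + 3q ≤ -9) is equivalent to 2p - 3q ≥ 9. Together they would need 9 ≤ 2p - 3q ≤ 5, which is impossible since 9 > 5. No point satisfies all constraints.

Infeasible: no point satisfies all constraints simultaneously.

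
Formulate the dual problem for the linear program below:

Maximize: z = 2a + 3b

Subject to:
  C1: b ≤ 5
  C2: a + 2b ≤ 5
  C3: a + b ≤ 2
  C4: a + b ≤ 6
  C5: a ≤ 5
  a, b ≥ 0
Minimize: z = 5y1 + 5y2 + 2y3 + 6y4 + 5y5

Subject to:
  C1: -y2 - y3 - y4 - y5 ≤ -2
  C2: -y1 - 2y2 - y3 - y4 ≤ -3
  y1, y2, y3, y4, y5 ≥ 0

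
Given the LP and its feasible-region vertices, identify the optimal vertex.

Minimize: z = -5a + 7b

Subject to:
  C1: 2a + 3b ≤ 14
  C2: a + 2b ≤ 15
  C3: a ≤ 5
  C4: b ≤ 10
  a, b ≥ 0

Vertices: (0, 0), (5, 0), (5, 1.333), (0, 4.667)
(5, 0) with z = -25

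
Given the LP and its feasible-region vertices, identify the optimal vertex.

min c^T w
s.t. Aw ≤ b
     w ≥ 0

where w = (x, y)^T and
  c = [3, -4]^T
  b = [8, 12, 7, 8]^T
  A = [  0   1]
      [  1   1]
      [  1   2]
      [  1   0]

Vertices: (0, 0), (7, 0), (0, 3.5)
Evaluating z = 3x - 4y at each vertex:
  (0, 0): z = 0
  (7, 0): z = 21
  (0, 3.5): z = -14

The smallest value is z = -14, attained at (0, 3.5).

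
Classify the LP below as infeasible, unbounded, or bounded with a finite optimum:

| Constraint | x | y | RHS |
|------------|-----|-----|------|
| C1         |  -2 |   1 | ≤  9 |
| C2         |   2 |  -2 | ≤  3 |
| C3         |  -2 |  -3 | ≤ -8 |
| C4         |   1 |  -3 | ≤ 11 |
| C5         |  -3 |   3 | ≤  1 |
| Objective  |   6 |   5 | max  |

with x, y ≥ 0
Feasible point: (2, 2) satisfies every constraint, so the LP is feasible.
Direction d = (1, 1): for each constraint row a, a·d ≤ 0 —
  (-2)(1) + (1)(1) = -1 ≤ 0
  (2)(1) + (-2)(1) = 0 ≤ 0
  (-2)(1) + (-3)(1) = -5 ≤ 0
  (1)(1) + (-3)(1) = -2 ≤ 0
  (-3)(1) + (3)(1) = 0 ≤ 0
and d ≥ 0, so (2, 2) + t·d stays feasible for every t ≥ 0. Along this ray z = 6x + 5y changes by 11 per unit t, so z → +∞.

The LP is unbounded; z can be made arbitrarily large.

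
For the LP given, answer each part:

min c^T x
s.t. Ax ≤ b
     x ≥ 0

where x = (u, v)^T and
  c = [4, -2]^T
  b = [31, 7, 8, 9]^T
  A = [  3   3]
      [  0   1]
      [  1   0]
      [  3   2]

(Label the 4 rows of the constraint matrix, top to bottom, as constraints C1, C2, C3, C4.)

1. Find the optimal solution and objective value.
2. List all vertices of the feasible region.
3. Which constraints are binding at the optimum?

1. u = 0, v = 4.5, z = -9
2. (0, 0), (3, 0), (0, 4.5)
3. C4, u ≥ 0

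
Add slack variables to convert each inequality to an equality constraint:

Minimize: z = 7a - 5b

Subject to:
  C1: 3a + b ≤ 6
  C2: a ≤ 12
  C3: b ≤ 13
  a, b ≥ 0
min z = 7a - 5b

s.t.
  3a + b + s1 = 6
  a + s2 = 12
  b + s3 = 13
  a, b, s1, s2, s3 ≥ 0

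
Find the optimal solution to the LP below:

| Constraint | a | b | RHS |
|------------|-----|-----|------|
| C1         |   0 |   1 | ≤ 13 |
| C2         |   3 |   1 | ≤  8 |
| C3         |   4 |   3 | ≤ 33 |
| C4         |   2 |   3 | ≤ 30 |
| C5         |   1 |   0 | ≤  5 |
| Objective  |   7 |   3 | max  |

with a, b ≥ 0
Each vertex is the intersection of two constraint boundaries that also satisfies all remaining constraints:
  a = 0 and b = 0 → (0, 0)
  3a + b = 8 and b = 0 → (2.667, 0)
  3a + b = 8 and a = 0 → (0, 8)

Evaluating z = 7a + 3b at each vertex:
  (0, 0): z = 0
  (2.667, 0): z = 18.67
  (0, 8): z = 24

The maximum is at (0, 8) with z = 24.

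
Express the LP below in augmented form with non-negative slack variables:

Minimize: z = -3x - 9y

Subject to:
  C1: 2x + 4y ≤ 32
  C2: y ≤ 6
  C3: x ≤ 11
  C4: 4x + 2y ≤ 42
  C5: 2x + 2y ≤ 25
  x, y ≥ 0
min z = -3x - 9y

s.t.
  2x + 4y + s1 = 32
  y + s2 = 6
  x + s3 = 11
  4x + 2y + s4 = 42
  2x + 2y + s5 = 25
  x, y, s1, s2, s3, s4, s5 ≥ 0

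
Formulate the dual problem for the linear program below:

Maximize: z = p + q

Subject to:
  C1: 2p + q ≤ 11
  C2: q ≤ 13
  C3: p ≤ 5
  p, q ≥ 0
Minimize: z = 11y1 + 13y2 + 5y3

Subject to:
  C1: -2y1 - y3 ≤ -1
  C2: -y1 - y2 ≤ -1
  y1, y2, y3 ≥ 0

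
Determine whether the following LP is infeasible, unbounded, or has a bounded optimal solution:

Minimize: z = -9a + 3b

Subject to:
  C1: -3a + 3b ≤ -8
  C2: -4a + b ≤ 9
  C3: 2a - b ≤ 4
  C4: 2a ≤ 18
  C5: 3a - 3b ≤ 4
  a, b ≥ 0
C5 requires 3a - 3b ≤ 4, while C1 (-3a + 3b ≤ -8) is equivalent to 3a - 3b ≥ 8. Together they would need 8 ≤ 3a - 3b ≤ 4, which is impossible since 8 > 4. No point satisfies all constraints.

The feasible region is empty; the LP is infeasible.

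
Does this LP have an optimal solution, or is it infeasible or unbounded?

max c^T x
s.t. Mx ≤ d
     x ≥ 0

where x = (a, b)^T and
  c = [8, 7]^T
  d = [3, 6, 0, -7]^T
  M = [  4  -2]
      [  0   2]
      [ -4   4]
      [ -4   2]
One constraint requires 4a - 2b ≤ 3, while the constraint -4a + 2b ≤ -7 is equivalent to 4a - 2b ≥ 7. Together they would need 7 ≤ 4a - 2b ≤ 3, which is impossible since 7 > 3. No point satisfies all constraints.

Infeasible: no point satisfies all constraints simultaneously.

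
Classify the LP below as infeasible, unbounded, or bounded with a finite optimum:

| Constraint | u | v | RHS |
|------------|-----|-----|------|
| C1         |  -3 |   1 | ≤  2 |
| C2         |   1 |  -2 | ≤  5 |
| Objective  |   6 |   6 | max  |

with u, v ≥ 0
Feasible point: (0, 0) satisfies every constraint, so the LP is feasible.
Direction d = (1, 1): for each constraint row a, a·d ≤ 0 —
  (-3)(1) + (1)(1) = -2 ≤ 0
  (1)(1) + (-2)(1) = -1 ≤ 0
and d ≥ 0, so (0, 0) + t·d stays feasible for every t ≥ 0. Along this ray z = 6u + 6v changes by 12 per unit t, so z → +∞.

Unbounded — the objective can increase without bound over the feasible region.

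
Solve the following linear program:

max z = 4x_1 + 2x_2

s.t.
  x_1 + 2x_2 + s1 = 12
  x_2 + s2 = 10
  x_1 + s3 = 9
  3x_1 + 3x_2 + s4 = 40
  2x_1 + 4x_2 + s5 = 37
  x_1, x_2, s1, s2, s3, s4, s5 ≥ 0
x_1 = 9, x_2 = 1.5, z = 39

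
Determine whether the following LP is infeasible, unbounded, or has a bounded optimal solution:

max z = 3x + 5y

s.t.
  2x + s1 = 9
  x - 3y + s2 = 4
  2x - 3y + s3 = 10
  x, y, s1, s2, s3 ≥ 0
Feasible point: (0, 0) satisfies every constraint, so the LP is feasible.
Direction d = (0, 1): for each constraint row a, a·d ≤ 0 —
  (2)(0) + (0)(1) = 0 ≤ 0
  (1)(0) + (-3)(1) = -3 ≤ 0
  (2)(0) + (-3)(1) = -3 ≤ 0
and d ≥ 0, so (0, 0) + t·d stays feasible for every t ≥ 0. Along this ray z = 3x + 5y changes by 5 per unit t, so z → +∞.

The LP is unbounded; z can be made arbitrarily large.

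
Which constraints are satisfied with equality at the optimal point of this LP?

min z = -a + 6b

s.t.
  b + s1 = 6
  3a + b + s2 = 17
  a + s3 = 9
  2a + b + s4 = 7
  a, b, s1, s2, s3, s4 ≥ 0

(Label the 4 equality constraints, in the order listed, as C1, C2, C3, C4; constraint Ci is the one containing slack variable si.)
Optimal: a = 3.5, b = 0
Slack at optimum:
  C1: slack = 6
  C2: slack = 6.5
  C3: slack = 5.5
  C4: slack = 0 (binding)
  a ≥ 0: a = 3.5
  b ≥ 0: b = 0 (binding)
Binding constraints: C4, b ≥ 0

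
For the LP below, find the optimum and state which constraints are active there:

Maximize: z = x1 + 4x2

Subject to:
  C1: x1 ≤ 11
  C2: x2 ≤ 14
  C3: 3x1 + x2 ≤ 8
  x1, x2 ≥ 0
Optimal: x1 = 0, x2 = 8
Slack at optimum:
  C1: slack = 11
  C2: slack = 6
  C3: slack = 0 (binding)
  x1 ≥ 0: x1 = 0 (binding)
  x2 ≥ 0: x2 = 8
Binding constraints: C3, x1 ≥ 0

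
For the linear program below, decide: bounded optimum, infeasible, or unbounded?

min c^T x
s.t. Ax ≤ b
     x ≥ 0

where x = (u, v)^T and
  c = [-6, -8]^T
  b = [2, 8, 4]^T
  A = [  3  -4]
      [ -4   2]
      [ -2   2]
Feasible point: (0, 0) satisfies every constraint, so the LP is feasible.
Direction d = (1, 1): for each constraint row a, a·d ≤ 0 —
  (3)(1) + (-4)(1) = -1 ≤ 0
  (-4)(1) + (2)(1) = -2 ≤ 0
  (-2)(1) + (2)(1) = 0 ≤ 0
and d ≥ 0, so (0, 0) + t·d stays feasible for every t ≥ 0. Along this ray z = -6u - 8v changes by -14 per unit t, so z → −∞.

The LP is unbounded; z can be made arbitrarily small.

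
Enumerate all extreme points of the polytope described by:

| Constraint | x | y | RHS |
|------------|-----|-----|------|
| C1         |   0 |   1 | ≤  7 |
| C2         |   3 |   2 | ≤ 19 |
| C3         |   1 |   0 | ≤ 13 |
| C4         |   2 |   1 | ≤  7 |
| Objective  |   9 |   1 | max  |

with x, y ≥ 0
Each vertex is the intersection of two constraint boundaries that also satisfies all remaining constraints:
  x = 0 and y = 0 → (0, 0)
  2x + y = 7 and y = 0 → (3.5, 0)
  y = 7 and 2x + y = 7 → (0, 7)

Vertices: (0, 0), (3.5, 0), (0, 7)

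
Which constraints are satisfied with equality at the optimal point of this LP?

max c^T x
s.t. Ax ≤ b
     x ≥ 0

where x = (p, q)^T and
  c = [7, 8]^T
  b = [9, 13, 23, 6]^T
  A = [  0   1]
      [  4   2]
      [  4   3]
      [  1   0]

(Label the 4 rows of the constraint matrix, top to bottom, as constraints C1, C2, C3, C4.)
Optimal: p = 0, q = 6.5
Slack at optimum:
  C1: slack = 2.5
  C2: slack = 0 (binding)
  C3: slack = 3.5
  C4: slack = 6
  p ≥ 0: p = 0 (binding)
  q ≥ 0: q = 6.5
Binding constraints: C2, p ≥ 0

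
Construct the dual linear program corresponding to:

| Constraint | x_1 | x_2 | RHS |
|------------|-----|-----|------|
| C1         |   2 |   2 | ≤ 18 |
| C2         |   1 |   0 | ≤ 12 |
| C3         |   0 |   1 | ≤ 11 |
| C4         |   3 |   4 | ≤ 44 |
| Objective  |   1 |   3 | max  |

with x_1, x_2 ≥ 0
Minimize: z = 18y1 + 12y2 + 11y3 + 44y4

Subject to:
  C1: -2y1 - y2 - 3y4 ≤ -1
  C2: -2y1 - y3 - 4y4 ≤ -3
  y1, y2, y3, y4 ≥ 0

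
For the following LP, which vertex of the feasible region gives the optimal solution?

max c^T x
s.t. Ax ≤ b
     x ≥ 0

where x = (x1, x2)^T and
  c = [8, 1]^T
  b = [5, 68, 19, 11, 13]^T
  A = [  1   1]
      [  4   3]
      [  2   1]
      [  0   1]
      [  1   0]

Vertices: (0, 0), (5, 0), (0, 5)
(5, 0) with z = 40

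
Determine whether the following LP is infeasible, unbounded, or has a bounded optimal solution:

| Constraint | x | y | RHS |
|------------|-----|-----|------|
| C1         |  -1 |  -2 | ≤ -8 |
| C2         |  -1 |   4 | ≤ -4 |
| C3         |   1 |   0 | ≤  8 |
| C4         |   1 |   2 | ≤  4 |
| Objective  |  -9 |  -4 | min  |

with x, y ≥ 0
C4 requires x + 2y ≤ 4, while C1 (-x - 2y ≤ -8) is equivalent to x + 2y ≥ 8. Together they would need 8 ≤ x + 2y ≤ 4, which is impossible since 8 > 4. No point satisfies all constraints.

Infeasible — the constraint set is empty.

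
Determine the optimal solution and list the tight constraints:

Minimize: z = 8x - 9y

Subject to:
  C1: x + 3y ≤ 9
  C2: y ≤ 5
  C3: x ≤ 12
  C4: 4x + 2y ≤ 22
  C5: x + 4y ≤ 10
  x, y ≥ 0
Optimal: x = 0, y = 2.5
Binding: C5, x ≥ 0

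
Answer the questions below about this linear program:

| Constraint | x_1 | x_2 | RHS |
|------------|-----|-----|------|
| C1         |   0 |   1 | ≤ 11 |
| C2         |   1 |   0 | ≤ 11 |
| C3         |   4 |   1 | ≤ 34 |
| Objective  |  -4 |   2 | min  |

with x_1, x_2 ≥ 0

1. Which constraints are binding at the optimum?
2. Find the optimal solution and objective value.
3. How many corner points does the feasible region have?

1. C3, x_2 ≥ 0
2. x_1 = 8.5, x_2 = 0, z = -34
3. 4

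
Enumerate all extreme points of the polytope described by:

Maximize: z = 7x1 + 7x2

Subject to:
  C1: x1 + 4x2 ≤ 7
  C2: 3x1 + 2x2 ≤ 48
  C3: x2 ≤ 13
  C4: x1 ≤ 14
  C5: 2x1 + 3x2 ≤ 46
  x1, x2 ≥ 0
Each vertex is the intersection of two constraint boundaries that also satisfies all remaining constraints:
  x1 = 0 and x2 = 0 → (0, 0)
  x1 + 4x2 = 7 and x2 = 0 → (7, 0)
  x1 + 4x2 = 7 and x1 = 0 → (0, 1.75)

Vertices: (0, 0), (7, 0), (0, 1.75)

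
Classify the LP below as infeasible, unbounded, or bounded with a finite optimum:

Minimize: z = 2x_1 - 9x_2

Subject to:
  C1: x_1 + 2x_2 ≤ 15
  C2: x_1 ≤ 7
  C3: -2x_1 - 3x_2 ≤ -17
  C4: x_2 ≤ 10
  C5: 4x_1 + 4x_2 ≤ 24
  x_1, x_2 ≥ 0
The point (0, 6) satisfies every constraint, so the LP is feasible; the constraints give x_1 ≤ 7 and x_2 ≤ 10, which with x_1, x_2 ≥ 0 keep the feasible region inside a bounded box. A feasible, bounded LP attains a finite optimum at a vertex.

Evaluating z = 2x_1 - 9x_2 at each vertex:
  (1, 5): z = -43
  (0, 6): z = -54
  (0, 5.667): z = -51

The LP has an optimal solution: (0, 6) with z = -54.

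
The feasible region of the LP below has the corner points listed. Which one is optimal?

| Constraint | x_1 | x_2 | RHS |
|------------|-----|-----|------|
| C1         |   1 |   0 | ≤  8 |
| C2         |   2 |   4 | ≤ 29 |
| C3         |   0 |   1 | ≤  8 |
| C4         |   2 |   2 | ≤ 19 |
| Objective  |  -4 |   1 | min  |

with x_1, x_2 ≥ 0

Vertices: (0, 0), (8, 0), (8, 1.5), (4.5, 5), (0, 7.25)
(8, 0) with z = -32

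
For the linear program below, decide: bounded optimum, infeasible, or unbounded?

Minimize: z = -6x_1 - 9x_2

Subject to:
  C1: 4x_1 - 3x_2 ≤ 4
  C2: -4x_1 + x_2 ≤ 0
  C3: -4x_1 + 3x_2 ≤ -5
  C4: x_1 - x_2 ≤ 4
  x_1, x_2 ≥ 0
C1 requires 4x_1 - 3x_2 ≤ 4, while C3 (-4x_1 + 3x_2 ≤ -5) is equivalent to 4x_1 - 3x_2 ≥ 5. Together they would need 5 ≤ 4x_1 - 3x_2 ≤ 4, which is impossible since 5 > 4. No point satisfies all constraints.

Infeasible — the constraint set is empty.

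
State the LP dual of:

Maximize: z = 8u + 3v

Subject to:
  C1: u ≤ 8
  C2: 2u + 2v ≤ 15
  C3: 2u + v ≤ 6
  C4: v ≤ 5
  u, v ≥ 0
Minimize: z = 8y1 + 15y2 + 6y3 + 5y4

Subject to:
  C1: -y1 - 2y2 - 2y3 ≤ -8
  C2: -2y2 - y3 - y4 ≤ -3
  y1, y2, y3, y4 ≥ 0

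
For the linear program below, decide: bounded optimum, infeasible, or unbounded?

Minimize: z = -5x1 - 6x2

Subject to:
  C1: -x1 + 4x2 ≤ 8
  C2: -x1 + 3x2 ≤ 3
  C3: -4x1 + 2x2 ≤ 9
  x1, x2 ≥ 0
Feasible point: (0, 0) satisfies every constraint, so the LP is feasible.
Direction d = (1, 0): for each constraint row a, a·d ≤ 0 —
  (-1)(1) + (4)(0) = -1 ≤ 0
  (-1)(1) + (3)(0) = -1 ≤ 0
  (-4)(1) + (2)(0) = -4 ≤ 0
and d ≥ 0, so (0, 0) + t·d stays feasible for every t ≥ 0. Along this ray z = -5x1 - 6x2 changes by -5 per unit t, so z → −∞.

The LP is unbounded; z can be made arbitrarily small.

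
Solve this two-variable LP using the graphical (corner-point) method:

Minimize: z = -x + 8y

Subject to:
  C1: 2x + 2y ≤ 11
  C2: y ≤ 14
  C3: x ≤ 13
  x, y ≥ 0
x = 5.5, y = 0, z = -5.5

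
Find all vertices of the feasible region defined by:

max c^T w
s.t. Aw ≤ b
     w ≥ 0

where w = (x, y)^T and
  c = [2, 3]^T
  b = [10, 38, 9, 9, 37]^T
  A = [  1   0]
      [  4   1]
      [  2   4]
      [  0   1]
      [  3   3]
Each vertex is the intersection of two constraint boundaries that also satisfies all remaining constraints:
  x = 0 and y = 0 → (0, 0)
  2x + 4y = 9 and y = 0 → (4.5, 0)
  2x + 4y = 9 and x = 0 → (0, 2.25)

Vertices: (0, 0), (4.5, 0), (0, 2.25)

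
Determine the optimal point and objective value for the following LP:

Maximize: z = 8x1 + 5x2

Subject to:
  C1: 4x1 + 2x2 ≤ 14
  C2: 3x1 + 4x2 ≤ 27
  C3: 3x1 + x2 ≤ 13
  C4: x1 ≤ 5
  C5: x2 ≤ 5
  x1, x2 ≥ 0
Each vertex is the intersection of two constraint boundaries that also satisfies all remaining constraints:
  x1 = 0 and x2 = 0 → (0, 0)
  4x1 + 2x2 = 14 and x2 = 0 → (3.5, 0)
  4x1 + 2x2 = 14 and x2 = 5 → (1, 5)
  x2 = 5 and x1 = 0 → (0, 5)

Evaluating z = 8x1 + 5x2 at each vertex:
  (0, 0): z = 0
  (3.5, 0): z = 28
  (1, 5): z = 33
  (0, 5): z = 25

The maximum is at (1, 5) with z = 33.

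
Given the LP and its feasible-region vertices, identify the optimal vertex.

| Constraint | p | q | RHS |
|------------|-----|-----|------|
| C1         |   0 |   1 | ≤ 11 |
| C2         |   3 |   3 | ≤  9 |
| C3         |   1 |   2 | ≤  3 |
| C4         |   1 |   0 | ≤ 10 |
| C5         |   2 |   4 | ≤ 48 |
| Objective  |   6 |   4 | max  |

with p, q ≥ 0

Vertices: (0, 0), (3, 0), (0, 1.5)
(3, 0) with z = 18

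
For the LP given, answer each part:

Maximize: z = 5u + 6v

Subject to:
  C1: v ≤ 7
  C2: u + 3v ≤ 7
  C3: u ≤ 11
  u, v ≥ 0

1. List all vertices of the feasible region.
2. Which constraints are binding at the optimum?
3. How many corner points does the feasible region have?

1. (0, 0), (7, 0), (0, 2.333)
2. C2, v ≥ 0
3. 3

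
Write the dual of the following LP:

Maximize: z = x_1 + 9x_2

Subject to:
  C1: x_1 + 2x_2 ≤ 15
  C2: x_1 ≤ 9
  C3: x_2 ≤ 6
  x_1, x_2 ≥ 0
Minimize: z = 15y1 + 9y2 + 6y3

Subject to:
  C1: -y1 - y2 ≤ -1
  C2: -2y1 - y3 ≤ -9
  y1, y2, y3 ≥ 0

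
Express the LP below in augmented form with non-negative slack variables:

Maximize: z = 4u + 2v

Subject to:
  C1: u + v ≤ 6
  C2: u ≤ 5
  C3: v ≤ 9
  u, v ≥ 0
max z = 4u + 2v

s.t.
  u + v + s1 = 6
  u + s2 = 5
  v + s3 = 9
  u, v, s1, s2, s3 ≥ 0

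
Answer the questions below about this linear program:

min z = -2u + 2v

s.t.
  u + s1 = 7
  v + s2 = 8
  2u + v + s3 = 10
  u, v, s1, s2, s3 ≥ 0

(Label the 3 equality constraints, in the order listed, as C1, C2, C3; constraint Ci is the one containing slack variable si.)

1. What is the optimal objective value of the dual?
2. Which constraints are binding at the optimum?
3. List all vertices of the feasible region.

1. -10 (by strong duality, equal to the primal optimum)
2. C3, v ≥ 0
3. (0, 0), (5, 0), (1, 8), (0, 8)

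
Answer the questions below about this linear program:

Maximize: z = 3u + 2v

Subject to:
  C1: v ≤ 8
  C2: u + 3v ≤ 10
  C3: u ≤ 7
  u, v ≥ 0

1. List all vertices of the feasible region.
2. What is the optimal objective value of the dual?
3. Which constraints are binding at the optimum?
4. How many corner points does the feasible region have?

1. (0, 0), (7, 0), (7, 1), (0, 3.333)
2. 23 (by strong duality, equal to the primal optimum)
3. C2, C3
4. 4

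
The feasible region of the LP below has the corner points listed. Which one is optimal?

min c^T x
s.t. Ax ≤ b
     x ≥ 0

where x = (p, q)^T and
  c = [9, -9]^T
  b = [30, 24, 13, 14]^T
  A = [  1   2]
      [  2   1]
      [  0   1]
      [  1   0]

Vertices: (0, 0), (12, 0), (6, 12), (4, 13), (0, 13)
Evaluating z = 9p - 9q at each vertex:
  (0, 0): z = 0
  (12, 0): z = 108
  (6, 12): z = -54
  (4, 13): z = -81
  (0, 13): z = -117

The smallest value is z = -117, attained at (0, 13).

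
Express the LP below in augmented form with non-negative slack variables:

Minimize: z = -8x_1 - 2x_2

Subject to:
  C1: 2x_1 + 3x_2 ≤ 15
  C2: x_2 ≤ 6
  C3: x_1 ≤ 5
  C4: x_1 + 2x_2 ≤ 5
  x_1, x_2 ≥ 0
min z = -8x_1 - 2x_2

s.t.
  2x_1 + 3x_2 + s1 = 15
  x_2 + s2 = 6
  x_1 + s3 = 5
  x_1 + 2x_2 + s4 = 5
  x_1, x_2, s1, s2, s3, s4 ≥ 0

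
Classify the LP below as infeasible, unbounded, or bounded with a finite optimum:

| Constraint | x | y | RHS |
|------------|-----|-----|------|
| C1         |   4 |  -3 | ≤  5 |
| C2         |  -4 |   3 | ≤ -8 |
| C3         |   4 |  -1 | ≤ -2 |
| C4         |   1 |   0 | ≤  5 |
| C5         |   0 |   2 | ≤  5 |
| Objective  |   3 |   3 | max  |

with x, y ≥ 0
C1 requires 4x - 3y ≤ 5, while C2 (-4x + 3y ≤ -8) is equivalent to 4x - 3y ≥ 8. Together they would need 8 ≤ 4x - 3y ≤ 5, which is impossible since 8 > 5. No point satisfies all constraints.

The feasible region is empty; the LP is infeasible.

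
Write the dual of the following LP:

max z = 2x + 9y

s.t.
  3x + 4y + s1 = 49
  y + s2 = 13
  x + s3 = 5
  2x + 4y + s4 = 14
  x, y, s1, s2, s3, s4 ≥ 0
Minimize: z = 49y1 + 13y2 + 5y3 + 14y4

Subject to:
  C1: -3y1 - y3 - 2y4 ≤ -2
  C2: -4y1 - y2 - 4y4 ≤ -9
  y1, y2, y3, y4 ≥ 0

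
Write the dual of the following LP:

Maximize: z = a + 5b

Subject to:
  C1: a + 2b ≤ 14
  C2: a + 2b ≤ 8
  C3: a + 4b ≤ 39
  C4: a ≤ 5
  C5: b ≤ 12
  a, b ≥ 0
Minimize: z = 14y1 + 8y2 + 39y3 + 5y4 + 12y5

Subject to:
  C1: -y1 - y2 - y3 - y4 ≤ -1
  C2: -2y1 - 2y2 - 4y3 - y5 ≤ -5
  y1, y2, y3, y4, y5 ≥ 0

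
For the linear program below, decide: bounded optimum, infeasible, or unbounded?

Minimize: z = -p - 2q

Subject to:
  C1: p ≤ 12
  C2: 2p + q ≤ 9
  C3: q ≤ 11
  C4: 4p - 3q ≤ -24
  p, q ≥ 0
The point (0, 9) satisfies every constraint, so the LP is feasible; the constraints give p ≤ 12 and q ≤ 11, which with p, q ≥ 0 keep the feasible region inside a bounded box. A feasible, bounded LP attains a finite optimum at a vertex.

Evaluating z = -p - 2q at each vertex:
  (0, 8): z = -16
  (0.3, 8.4): z = -17.1
  (0, 9): z = -18

The LP has an optimal solution: (0, 9) with z = -18.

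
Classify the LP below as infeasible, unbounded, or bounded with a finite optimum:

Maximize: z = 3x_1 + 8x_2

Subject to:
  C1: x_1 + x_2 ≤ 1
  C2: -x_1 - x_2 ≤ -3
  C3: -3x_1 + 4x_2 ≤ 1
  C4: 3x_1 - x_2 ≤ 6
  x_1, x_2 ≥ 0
C1 requires x_1 + x_2 ≤ 1, while C2 (-x_1 - x_2 ≤ -3) is equivalent to x_1 + x_2 ≥ 3. Together they would need 3 ≤ x_1 + x_2 ≤ 1, which is impossible since 3 > 1. No point satisfies all constraints.

The feasible region is empty; the LP is infeasible.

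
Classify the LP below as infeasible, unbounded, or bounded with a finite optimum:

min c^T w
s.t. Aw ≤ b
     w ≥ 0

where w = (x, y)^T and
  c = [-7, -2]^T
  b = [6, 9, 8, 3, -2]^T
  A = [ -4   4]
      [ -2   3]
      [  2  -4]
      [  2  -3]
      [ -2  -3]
Feasible point: (0, 1) satisfies every constraint, so the LP is feasible.
Direction d = (3, 2): for each constraint row a, a·d ≤ 0 —
  (-4)(3) + (4)(2) = -4 ≤ 0
  (-2)(3) + (3)(2) = 0 ≤ 0
  (2)(3) + (-4)(2) = -2 ≤ 0
  (2)(3) + (-3)(2) = 0 ≤ 0
  (-2)(3) + (-3)(2) = -12 ≤ 0
and d ≥ 0, so (0, 1) + t·d stays feasible for every t ≥ 0. Along this ray z = -7x - 2y changes by -25 per unit t, so z → −∞.

Unbounded — the objective can decrease without bound over the feasible region.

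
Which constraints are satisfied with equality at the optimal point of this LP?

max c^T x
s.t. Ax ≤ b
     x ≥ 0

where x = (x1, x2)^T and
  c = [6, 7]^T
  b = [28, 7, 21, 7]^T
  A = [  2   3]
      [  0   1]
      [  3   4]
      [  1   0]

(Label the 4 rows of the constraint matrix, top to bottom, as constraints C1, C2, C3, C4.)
Optimal: x1 = 7, x2 = 0
Binding: C3, C4, x2 ≥ 0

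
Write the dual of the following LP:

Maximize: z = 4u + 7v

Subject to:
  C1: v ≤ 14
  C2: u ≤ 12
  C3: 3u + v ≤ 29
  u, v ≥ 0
Minimize: z = 14y1 + 12y2 + 29y3

Subject to:
  C1: -y2 - 3y3 ≤ -4
  C2: -y1 - y3 ≤ -7
  y1, y2, y3 ≥ 0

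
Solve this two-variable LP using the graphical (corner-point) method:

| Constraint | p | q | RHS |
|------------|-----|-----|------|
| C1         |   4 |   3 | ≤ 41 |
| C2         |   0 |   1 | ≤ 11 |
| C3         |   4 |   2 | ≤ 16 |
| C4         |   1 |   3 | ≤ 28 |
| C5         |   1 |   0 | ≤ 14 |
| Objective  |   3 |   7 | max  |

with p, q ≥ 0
p = 0, q = 8, z = 56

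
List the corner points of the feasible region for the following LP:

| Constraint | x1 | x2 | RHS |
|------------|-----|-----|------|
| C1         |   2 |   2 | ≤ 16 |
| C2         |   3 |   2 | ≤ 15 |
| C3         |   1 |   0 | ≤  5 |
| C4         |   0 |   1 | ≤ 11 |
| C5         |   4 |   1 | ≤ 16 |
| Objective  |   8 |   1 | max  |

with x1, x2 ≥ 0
Each vertex is the intersection of two constraint boundaries that also satisfies all remaining constraints:
  x1 = 0 and x2 = 0 → (0, 0)
  4x1 + x2 = 16 and x2 = 0 → (4, 0)
  3x1 + 2x2 = 15 and 4x1 + x2 = 16 → (3.4, 2.4)
  3x1 + 2x2 = 15 and x1 = 0 → (0, 7.5)

Vertices: (0, 0), (4, 0), (3.4, 2.4), (0, 7.5)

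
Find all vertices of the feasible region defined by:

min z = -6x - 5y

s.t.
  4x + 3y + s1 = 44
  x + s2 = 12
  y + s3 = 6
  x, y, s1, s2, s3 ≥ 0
Each vertex is the intersection of two constraint boundaries that also satisfies all remaining constraints:
  x = 0 and y = 0 → (0, 0)
  4x + 3y = 44 and y = 0 → (11, 0)
  4x + 3y = 44 and y = 6 → (6.5, 6)
  y = 6 and x = 0 → (0, 6)

Vertices: (0, 0), (11, 0), (6.5, 6), (0, 6)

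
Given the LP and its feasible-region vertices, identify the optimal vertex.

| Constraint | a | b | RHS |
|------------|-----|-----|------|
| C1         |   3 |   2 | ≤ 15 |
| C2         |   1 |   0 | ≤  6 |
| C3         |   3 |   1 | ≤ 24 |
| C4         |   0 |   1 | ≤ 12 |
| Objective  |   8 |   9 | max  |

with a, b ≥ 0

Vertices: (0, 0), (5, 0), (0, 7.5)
(0, 7.5) with z = 67.5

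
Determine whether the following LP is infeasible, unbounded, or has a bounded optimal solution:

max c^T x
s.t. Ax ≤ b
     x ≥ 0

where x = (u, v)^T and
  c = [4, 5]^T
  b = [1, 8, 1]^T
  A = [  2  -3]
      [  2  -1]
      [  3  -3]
Feasible point: (0, 0) satisfies every constraint, so the LP is feasible.
Direction d = (0, 1): for each constraint row a, a·d ≤ 0 —
  (2)(0) + (-3)(1) = -3 ≤ 0
  (2)(0) + (-1)(1) = -1 ≤ 0
  (3)(0) + (-3)(1) = -3 ≤ 0
and d ≥ 0, so (0, 0) + t·d stays feasible for every t ≥ 0. Along this ray z = 4u + 5v changes by 5 per unit t, so z → +∞.

Unbounded — the objective can increase without bound over the feasible region.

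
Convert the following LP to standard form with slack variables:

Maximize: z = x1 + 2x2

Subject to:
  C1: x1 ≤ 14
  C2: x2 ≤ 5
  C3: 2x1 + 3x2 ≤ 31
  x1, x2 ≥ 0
max z = x1 + 2x2

s.t.
  x1 + s1 = 14
  x2 + s2 = 5
  2x1 + 3x2 + s3 = 31
  x1, x2, s1, s2, s3 ≥ 0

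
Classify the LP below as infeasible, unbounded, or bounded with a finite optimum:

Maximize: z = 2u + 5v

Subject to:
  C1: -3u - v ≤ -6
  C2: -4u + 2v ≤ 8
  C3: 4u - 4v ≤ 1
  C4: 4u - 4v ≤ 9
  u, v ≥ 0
Feasible point: (1, 3) satisfies every constraint, so the LP is feasible.
Direction d = (1, 1): for each constraint row a, a·d ≤ 0 —
  (-3)(1) + (-1)(1) = -4 ≤ 0
  (-4)(1) + (2)(1) = -2 ≤ 0
  (4)(1) + (-4)(1) = 0 ≤ 0
  (4)(1) + (-4)(1) = 0 ≤ 0
and d ≥ 0, so (1, 3) + t·d stays feasible for every t ≥ 0. Along this ray z = 2u + 5v changes by 7 per unit t, so z → +∞.

Unbounded — the objective can increase without bound over the feasible region.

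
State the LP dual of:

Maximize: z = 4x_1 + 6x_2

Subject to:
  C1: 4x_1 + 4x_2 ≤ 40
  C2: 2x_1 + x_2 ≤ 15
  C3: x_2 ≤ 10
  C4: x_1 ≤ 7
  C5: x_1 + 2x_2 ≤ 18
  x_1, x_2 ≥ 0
Minimize: z = 40y1 + 15y2 + 10y3 + 7y4 + 18y5

Subject to:
  C1: -4y1 - 2y2 - y4 - y5 ≤ -4
  C2: -4y1 - y2 - y3 - 2y5 ≤ -6
  y1, y2, y3, y4, y5 ≥ 0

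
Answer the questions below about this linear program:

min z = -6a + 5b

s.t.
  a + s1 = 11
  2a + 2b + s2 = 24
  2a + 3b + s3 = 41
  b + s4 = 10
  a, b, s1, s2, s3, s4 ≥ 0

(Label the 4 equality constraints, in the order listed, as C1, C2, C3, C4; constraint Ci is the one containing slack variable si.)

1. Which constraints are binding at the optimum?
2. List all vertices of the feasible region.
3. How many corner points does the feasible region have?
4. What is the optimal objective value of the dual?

1. C1, b ≥ 0
2. (0, 0), (11, 0), (11, 1), (2, 10), (0, 10)
3. 5
4. -66 (by strong duality, equal to the primal optimum)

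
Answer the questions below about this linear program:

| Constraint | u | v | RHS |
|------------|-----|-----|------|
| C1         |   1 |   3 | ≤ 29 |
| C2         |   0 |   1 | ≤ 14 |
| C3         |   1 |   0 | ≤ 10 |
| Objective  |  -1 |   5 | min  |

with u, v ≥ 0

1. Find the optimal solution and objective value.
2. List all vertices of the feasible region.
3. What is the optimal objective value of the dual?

1. u = 10, v = 0, z = -10
2. (0, 0), (10, 0), (10, 6.333), (0, 9.667)
3. -10 (by strong duality, equal to the primal optimum)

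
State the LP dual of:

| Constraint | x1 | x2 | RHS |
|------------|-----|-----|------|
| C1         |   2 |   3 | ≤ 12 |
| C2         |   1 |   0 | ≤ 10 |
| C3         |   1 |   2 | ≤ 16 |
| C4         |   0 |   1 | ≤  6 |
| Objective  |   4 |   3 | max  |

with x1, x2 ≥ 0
Minimize: z = 12y1 + 10y2 + 16y3 + 6y4

Subject to:
  C1: -2y1 - y2 - y3 ≤ -4
  C2: -3y1 - 2y3 - y4 ≤ -3
  y1, y2, y3, y4 ≥ 0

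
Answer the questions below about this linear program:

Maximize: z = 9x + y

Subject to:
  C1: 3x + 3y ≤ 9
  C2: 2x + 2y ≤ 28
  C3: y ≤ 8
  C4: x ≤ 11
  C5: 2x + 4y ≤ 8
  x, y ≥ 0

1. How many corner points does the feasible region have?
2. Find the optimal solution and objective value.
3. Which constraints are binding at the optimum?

1. 4
2. x = 3, y = 0, z = 27
3. C1, y ≥ 0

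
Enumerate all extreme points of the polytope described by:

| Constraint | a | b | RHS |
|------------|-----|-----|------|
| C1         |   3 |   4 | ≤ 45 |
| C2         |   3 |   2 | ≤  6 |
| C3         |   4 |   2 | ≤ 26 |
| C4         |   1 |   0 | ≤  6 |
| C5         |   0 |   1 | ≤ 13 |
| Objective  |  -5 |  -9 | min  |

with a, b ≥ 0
Each vertex is the intersection of two constraint boundaries that also satisfies all remaining constraints:
  a = 0 and b = 0 → (0, 0)
  3a + 2b = 6 and b = 0 → (2, 0)
  3a + 2b = 6 and a = 0 → (0, 3)

Vertices: (0, 0), (2, 0), (0, 3)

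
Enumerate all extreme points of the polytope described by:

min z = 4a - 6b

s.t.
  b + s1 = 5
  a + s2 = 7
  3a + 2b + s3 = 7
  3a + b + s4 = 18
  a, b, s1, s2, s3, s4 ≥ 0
Each vertex is the intersection of two constraint boundaries that also satisfies all remaining constraints:
  a = 0 and b = 0 → (0, 0)
  3a + 2b = 7 and b = 0 → (2.333, 0)
  3a + 2b = 7 and a = 0 → (0, 3.5)

Vertices: (0, 0), (2.333, 0), (0, 3.5)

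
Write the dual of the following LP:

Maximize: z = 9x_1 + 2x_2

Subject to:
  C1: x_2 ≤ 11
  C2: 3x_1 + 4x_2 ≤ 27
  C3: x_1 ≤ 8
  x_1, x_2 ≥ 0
Minimize: z = 11y1 + 27y2 + 8y3

Subject to:
  C1: -3y2 - y3 ≤ -9
  C2: -y1 - 4y2 ≤ -2
  y1, y2, y3 ≥ 0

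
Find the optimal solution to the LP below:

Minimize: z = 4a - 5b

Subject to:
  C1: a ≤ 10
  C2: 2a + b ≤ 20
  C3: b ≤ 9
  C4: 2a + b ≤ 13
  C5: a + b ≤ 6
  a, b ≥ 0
a = 0, b = 6, z = -30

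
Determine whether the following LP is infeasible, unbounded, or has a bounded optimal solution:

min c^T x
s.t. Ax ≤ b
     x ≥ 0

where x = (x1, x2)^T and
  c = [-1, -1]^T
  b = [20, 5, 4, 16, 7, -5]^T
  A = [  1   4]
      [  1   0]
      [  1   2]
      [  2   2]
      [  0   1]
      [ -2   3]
The point (4, 0) satisfies every constraint, so the LP is feasible; the constraints give x1 ≤ 5 and x2 ≤ 7, which with x1, x2 ≥ 0 keep the feasible region inside a bounded box. A feasible, bounded LP attains a finite optimum at a vertex.

Evaluating z = -x1 - x2 at each vertex:
  (2.5, 0): z = -2.5
  (4, 0): z = -4
  (3.143, 0.4286): z = -3.571

The LP has an optimal solution: (4, 0) with z = -4.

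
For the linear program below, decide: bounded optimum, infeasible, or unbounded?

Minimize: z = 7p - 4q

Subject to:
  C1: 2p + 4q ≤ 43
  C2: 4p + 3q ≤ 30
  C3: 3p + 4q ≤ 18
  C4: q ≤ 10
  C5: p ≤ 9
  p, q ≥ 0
The point (0, 4.5) satisfies every constraint, so the LP is feasible; the constraints give p ≤ 9 and q ≤ 10, which with p, q ≥ 0 keep the feasible region inside a bounded box. A feasible, bounded LP attains a finite optimum at a vertex.

Evaluating z = 7p - 4q at each vertex:
  (0, 0): z = 0
  (6, 0): z = 42
  (0, 4.5): z = -18

Feasible with finite optimum z* = -18 at (0, 4.5).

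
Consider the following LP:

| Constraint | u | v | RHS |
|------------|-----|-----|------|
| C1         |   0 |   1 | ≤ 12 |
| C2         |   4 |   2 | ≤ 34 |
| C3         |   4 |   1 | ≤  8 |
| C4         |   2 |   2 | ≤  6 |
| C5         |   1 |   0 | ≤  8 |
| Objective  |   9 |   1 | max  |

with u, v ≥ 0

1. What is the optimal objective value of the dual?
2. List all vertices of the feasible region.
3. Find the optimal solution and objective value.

1. 18 (by strong duality, equal to the primal optimum)
2. (0, 0), (2, 0), (1.667, 1.333), (0, 3)
3. u = 2, v = 0, z = 18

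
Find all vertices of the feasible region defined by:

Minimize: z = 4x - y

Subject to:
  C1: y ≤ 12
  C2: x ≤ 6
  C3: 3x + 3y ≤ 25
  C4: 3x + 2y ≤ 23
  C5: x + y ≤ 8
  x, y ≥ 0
Each vertex is the intersection of two constraint boundaries that also satisfies all remaining constraints:
  x = 0 and y = 0 → (0, 0)
  x = 6 and y = 0 → (6, 0)
  x = 6 and x + y = 8 → (6, 2)
  x + y = 8 and x = 0 → (0, 8)

Vertices: (0, 0), (6, 0), (6, 2), (0, 8)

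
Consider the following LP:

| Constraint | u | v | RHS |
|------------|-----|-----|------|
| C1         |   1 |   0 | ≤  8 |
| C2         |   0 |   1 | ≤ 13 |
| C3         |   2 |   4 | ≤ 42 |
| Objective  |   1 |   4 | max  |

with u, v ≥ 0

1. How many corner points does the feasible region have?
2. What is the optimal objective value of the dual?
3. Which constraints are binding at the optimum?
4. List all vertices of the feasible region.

1. 4
2. 42 (by strong duality, equal to the primal optimum)
3. C3, u ≥ 0
4. (0, 0), (8, 0), (8, 6.5), (0, 10.5)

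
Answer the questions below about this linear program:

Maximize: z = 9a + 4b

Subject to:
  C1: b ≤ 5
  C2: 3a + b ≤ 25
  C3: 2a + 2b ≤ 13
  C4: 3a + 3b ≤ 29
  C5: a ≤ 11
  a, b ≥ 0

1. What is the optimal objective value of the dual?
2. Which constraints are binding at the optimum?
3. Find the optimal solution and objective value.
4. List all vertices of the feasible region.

1. 58.5 (by strong duality, equal to the primal optimum)
2. C3, b ≥ 0
3. a = 6.5, b = 0, z = 58.5
4. (0, 0), (6.5, 0), (1.5, 5), (0, 5)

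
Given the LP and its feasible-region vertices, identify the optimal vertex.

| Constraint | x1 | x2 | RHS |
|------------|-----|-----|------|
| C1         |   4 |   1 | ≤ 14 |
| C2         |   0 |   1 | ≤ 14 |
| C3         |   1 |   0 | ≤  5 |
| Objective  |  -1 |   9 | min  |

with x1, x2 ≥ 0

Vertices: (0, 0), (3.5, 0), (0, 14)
Evaluating z = -x1 + 9x2 at each vertex:
  (0, 0): z = 0
  (3.5, 0): z = -3.5
  (0, 14): z = 126

The smallest value is z = -3.5, attained at (3.5, 0).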